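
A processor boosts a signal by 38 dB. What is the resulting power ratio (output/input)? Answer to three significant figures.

6310

Power ratio = 10^(dB/10).
10^(38/10) = 10^(3.800) = 6310.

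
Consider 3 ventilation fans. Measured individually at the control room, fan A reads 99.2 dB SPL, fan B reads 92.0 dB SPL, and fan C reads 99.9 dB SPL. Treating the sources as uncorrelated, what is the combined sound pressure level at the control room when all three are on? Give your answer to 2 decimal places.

102.94 dB SPL

Uncorrelated sources add in intensity (power), not in dB.
L_total = 10·log₁₀(10^(99.2/10) + 10^(92.0/10) + 10^(99.9/10)) = 10·log₁₀(19675000000) = 102.94 dB SPL.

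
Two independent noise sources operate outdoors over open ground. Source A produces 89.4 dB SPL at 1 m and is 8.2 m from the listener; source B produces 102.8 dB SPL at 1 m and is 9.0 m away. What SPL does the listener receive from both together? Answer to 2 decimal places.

At the listener: L_A = 89.4 − 20·log₁₀(8.2) = 71.124 dB; L_B = 102.8 − 20·log₁₀(9.0) = 83.715 dB.
Combined: 10·log₁₀(10^(71.124/10)+10^(83.715/10)) = 83.95 dB SPL.

83.95 dB SPL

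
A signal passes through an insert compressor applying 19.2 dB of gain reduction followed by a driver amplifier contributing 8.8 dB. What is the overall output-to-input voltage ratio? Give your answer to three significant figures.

Net gain = (−19.2) + 8.8 = -10.4 dB.
Voltage ratio = 10^(-10.4/20) = 0.302.

0.302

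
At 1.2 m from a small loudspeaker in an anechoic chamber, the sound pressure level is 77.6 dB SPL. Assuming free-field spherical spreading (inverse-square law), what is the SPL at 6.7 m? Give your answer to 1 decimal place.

Inverse-square spreading gives ΔL = −20·log₁₀(d₂/d₁).
ΔL = −20·log₁₀(6.7/1.2) = -14.94 dB, so L₂ = 77.6 + (-14.94) = 62.7 dB SPL.

62.7 dB SPL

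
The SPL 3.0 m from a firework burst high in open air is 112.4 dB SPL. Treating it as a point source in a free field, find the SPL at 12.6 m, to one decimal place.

For a point source in a free field, ΔL = −20·log₁₀(d₂/d₁).
ΔL = −20·log₁₀(12.6/3.0) = -12.46 dB, so L₂ = 112.4 + (-12.46) = 99.9 dB SPL.

99.9 dB SPL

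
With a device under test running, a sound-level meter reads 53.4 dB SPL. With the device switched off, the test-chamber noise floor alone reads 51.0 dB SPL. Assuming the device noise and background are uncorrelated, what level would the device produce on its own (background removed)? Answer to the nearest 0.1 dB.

Remove the background by subtracting linear intensities:
L_src = 10·log₁₀(10^(53.4/10) − 10^(51.0/10)) = 10·log₁₀(92880) = 49.7 dB SPL.

49.7 dB SPL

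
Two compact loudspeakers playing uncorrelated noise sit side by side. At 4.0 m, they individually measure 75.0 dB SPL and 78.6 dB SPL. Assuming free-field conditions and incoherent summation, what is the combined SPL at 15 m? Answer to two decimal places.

68.69 dB SPL

Combined at 4.0 m: 10·log₁₀(10^(75.0/10)+10^(78.6/10)) = 80.173 dB SPL.
Then apply −20·log₁₀(15/4.0) = -11.481 dB → 68.69 dB SPL.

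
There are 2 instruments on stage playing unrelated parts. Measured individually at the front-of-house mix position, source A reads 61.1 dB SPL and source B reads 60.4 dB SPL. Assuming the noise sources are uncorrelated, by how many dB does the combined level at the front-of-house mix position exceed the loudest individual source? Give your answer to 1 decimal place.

Add the sources as powers (linear), then convert back to dB:
L_total = 10·log₁₀(10^(61.1/10) + 10^(60.4/10)) = 63.77 dB SPL.
Excess over the loudest (61.1 dB): 63.77 − 61.1 = 2.7 dB.

2.7 dB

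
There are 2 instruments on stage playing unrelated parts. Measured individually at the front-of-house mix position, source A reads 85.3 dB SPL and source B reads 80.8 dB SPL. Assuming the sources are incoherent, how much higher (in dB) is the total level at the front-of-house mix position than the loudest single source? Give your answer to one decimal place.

1.3 dB

Add the sources as powers (linear), then convert back to dB:
L_total = 10·log₁₀(10^(85.3/10) + 10^(80.8/10)) = 86.62 dB SPL.
Excess over the loudest (85.3 dB): 86.62 − 85.3 = 1.3 dB.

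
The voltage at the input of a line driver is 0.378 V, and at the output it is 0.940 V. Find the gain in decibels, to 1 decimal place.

For a voltage ratio, dB = 20·log₁₀(V₂/V₁).
20·log₁₀(0.940/0.378) = 20·log₁₀(2.487) = 7.9 dB.

7.9 dB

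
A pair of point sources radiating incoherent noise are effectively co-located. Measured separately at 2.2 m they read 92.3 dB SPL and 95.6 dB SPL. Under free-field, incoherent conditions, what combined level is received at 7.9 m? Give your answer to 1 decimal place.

86.2 dB SPL

Combined at 2.2 m: 10·log₁₀(10^(92.3/10)+10^(95.6/10)) = 97.27 dB SPL.
Then apply −20·log₁₀(7.9/2.2) = -11.10 dB → 86.2 dB SPL.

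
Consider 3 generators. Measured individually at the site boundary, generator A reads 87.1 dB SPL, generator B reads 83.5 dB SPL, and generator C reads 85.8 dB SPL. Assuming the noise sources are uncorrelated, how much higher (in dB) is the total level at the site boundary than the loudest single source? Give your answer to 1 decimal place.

3.4 dB

Add the sources as powers (linear), then convert back to dB:
L_total = 10·log₁₀(10^(87.1/10) + 10^(83.5/10) + 10^(85.8/10)) = 90.48 dB SPL.
Excess over the loudest (87.1 dB): 90.48 − 87.1 = 3.4 dB.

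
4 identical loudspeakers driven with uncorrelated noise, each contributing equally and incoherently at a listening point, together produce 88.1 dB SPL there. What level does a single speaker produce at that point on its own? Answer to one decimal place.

82.1 dB SPL

4 equal incoherent sources add 10·log₁₀(4) = 6.02 dB over one source.
L_one = 88.1 − 6.02 = 82.1 dB SPL.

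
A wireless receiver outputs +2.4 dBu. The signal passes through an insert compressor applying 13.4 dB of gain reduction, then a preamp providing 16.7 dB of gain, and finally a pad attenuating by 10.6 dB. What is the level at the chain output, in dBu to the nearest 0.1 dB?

-4.9 dBu

In dB, series stages simply add:
+2.4 − 13.4 + 16.7 − 10.6 = -4.9 dBu.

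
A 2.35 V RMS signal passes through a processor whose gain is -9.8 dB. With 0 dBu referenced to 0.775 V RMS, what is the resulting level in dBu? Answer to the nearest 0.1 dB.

-0.2 dBu

Input level: 20·log₁₀(2.35/0.775) = 9.64 dBu.
Output: 9.64 − 9.8 = -0.2 dBu.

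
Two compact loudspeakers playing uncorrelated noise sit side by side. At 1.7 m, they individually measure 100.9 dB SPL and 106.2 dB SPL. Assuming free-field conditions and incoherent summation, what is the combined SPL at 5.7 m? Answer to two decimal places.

Combined at 1.7 m: 10·log₁₀(10^(100.9/10)+10^(106.2/10)) = 107.323 dB SPL.
Then apply −20·log₁₀(5.7/1.7) = -10.509 dB → 96.81 dB SPL.

96.81 dB SPL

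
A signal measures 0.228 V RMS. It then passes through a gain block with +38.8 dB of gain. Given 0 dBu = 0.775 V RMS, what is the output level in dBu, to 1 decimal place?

+28.2 dBu

Input level: 20·log₁₀(0.228/0.775) = -10.63 dBu.
Output: -10.63 + 38.8 = +28.2 dBu.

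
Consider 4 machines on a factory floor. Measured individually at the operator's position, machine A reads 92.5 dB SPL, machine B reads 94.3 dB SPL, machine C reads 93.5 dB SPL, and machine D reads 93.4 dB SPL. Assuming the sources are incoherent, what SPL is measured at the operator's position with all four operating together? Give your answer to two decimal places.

Uncorrelated sources add in intensity (power), not in dB.
L_total = 10·log₁₀(10^(92.5/10) + 10^(94.3/10) + 10^(93.5/10) + 10^(93.4/10)) = 10·log₁₀(8896000000) = 99.49 dB SPL.

99.49 dB SPL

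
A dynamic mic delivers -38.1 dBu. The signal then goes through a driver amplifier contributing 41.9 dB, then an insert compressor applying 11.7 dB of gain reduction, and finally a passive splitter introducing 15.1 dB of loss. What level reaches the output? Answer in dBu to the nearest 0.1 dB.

In dB, series stages simply add:
-38.1 + 41.9 − 11.7 − 15.1 = -23.0 dBu.

-23.0 dBu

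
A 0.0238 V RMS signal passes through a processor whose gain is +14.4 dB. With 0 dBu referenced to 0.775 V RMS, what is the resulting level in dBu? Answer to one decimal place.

-15.9 dBu

Input level: 20·log₁₀(0.0238/0.775) = -30.25 dBu.
Output: -30.25 + 14.4 = -15.9 dBu.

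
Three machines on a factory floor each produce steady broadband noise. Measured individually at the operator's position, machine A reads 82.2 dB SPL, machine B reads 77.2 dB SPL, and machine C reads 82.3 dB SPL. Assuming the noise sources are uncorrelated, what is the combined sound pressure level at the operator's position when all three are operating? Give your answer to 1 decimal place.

Uncorrelated sources add in intensity (power), not in dB.
L_total = 10·log₁₀(10^(82.2/10) + 10^(77.2/10) + 10^(82.3/10)) = 10·log₁₀(388300000) = 85.9 dB SPL.

85.9 dB SPL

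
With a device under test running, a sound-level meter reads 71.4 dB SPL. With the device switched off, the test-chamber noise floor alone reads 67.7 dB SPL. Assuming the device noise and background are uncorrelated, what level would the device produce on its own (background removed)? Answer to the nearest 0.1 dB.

69.0 dB SPL

Remove the background by subtracting linear intensities:
L_src = 10·log₁₀(10^(71.4/10) − 10^(67.7/10)) = 10·log₁₀(7915000) = 69.0 dB SPL.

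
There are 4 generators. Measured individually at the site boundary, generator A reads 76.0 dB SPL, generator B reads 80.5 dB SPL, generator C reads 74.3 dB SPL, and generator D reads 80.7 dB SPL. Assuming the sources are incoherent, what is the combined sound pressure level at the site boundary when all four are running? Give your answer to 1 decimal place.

84.7 dB SPL

Uncorrelated sources add in intensity (power), not in dB.
L_total = 10·log₁₀(10^(76.0/10) + 10^(80.5/10) + 10^(74.3/10) + 10^(80.7/10)) = 10·log₁₀(296400000) = 84.7 dB SPL.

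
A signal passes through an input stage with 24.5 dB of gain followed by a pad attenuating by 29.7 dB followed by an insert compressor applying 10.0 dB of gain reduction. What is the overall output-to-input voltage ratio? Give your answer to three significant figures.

0.174

Net gain = 24.5 + (−29.7) + (−10.0) = -15.2 dB.
Voltage ratio = 10^(-15.2/20) = 0.174.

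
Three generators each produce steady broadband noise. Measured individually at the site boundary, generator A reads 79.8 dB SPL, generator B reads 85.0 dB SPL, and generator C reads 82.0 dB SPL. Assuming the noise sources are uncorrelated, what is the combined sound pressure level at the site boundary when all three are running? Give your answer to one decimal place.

Uncorrelated sources add in intensity (power), not in dB.
L_total = 10·log₁₀(10^(79.8/10) + 10^(85.0/10) + 10^(82.0/10)) = 10·log₁₀(570200000) = 87.6 dB SPL.

87.6 dB SPL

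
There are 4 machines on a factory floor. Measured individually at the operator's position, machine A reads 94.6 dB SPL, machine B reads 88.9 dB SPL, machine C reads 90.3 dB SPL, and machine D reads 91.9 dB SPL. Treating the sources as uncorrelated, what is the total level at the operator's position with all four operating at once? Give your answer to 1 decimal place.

98.0 dB SPL

Add the sources as powers (linear), then convert back to dB:
L_total = 10·log₁₀(10^(94.6/10) + 10^(88.9/10) + 10^(90.3/10) + 10^(91.9/10)) = 10·log₁₀(6281000000) = 98.0 dB SPL.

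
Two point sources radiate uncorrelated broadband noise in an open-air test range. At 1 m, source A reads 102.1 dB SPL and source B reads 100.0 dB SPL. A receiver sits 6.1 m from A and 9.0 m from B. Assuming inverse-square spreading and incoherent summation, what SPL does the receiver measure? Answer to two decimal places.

At the listener: L_A = 102.1 − 20·log₁₀(6.1) = 86.393 dB; L_B = 100.0 − 20·log₁₀(9.0) = 80.915 dB.
Combined: 10·log₁₀(10^(86.393/10)+10^(80.915/10)) = 87.48 dB SPL.

87.48 dB SPL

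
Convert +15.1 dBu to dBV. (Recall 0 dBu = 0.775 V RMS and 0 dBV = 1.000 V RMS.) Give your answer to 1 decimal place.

The offset between the scales is 20·log₁₀(0.775/1.000) = −2.214 dB.
So dBV = +15.1 − 2.214 = +12.9 dBV.

+12.9 dBV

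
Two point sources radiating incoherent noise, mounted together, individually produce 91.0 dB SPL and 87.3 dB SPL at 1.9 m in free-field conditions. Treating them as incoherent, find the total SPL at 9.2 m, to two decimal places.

78.84 dB SPL

Combined at 1.9 m: 10·log₁₀(10^(91.0/10)+10^(87.3/10)) = 92.543 dB SPL.
Then apply −20·log₁₀(9.2/1.9) = -13.701 dB → 78.84 dB SPL.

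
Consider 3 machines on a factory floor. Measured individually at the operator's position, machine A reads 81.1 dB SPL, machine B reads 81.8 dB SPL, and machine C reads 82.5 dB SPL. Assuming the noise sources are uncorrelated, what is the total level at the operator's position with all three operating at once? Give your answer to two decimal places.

86.61 dB SPL

Add the sources as powers (linear), then convert back to dB:
L_total = 10·log₁₀(10^(81.1/10) + 10^(81.8/10) + 10^(82.5/10)) = 10·log₁₀(458000000) = 86.61 dB SPL.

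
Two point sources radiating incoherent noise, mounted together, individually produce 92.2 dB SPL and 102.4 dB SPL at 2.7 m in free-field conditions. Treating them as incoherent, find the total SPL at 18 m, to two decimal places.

86.32 dB SPL

Combined at 2.7 m: 10·log₁₀(10^(92.2/10)+10^(102.4/10)) = 102.796 dB SPL.
Then apply −20·log₁₀(18/2.7) = -16.478 dB → 86.32 dB SPL.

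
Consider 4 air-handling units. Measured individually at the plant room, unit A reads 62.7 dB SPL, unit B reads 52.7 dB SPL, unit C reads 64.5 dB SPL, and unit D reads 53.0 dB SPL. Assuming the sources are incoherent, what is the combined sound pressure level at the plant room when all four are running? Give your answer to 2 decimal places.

Add the sources as powers (linear), then convert back to dB:
L_total = 10·log₁₀(10^(62.7/10) + 10^(52.7/10) + 10^(64.5/10) + 10^(53.0/10)) = 10·log₁₀(5066000) = 67.05 dB SPL.

67.05 dB SPL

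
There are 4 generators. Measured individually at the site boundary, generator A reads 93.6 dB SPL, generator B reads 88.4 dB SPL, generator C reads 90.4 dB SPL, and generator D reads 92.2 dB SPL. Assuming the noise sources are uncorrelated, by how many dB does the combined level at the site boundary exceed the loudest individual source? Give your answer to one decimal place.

Add the sources as powers (linear), then convert back to dB:
L_total = 10·log₁₀(10^(93.6/10) + 10^(88.4/10) + 10^(90.4/10) + 10^(92.2/10)) = 97.59 dB SPL.
Excess over the loudest (93.6 dB): 97.59 − 93.6 = 4.0 dB.

4.0 dB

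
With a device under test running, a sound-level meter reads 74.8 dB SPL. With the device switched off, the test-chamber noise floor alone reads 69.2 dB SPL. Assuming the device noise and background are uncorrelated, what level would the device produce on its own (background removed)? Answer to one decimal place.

73.4 dB SPL

Remove the background by subtracting linear intensities:
L_src = 10·log₁₀(10^(74.8/10) − 10^(69.2/10)) = 10·log₁₀(21880000) = 73.4 dB SPL.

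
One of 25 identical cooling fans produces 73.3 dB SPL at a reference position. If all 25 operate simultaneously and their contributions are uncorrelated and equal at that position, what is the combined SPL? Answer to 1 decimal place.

25 equal incoherent sources raise the level by 10·log₁₀(25) = 13.98 dB.
L_total = 73.3 + 13.98 = 87.3 dB SPL.

87.3 dB SPL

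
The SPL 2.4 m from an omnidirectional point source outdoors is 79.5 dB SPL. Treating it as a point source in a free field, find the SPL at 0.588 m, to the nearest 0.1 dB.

91.7 dB SPL

Inverse-square spreading gives ΔL = −20·log₁₀(d₂/d₁).
ΔL = −20·log₁₀(0.588/2.4) = 12.22 dB, so L₂ = 79.5 + (12.22) = 91.7 dB SPL.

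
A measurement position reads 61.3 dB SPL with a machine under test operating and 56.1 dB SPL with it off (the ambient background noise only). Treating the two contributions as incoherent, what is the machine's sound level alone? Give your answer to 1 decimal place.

59.7 dB SPL

Remove the background by subtracting linear intensities:
L_src = 10·log₁₀(10^(61.3/10) − 10^(56.1/10)) = 10·log₁₀(941600) = 59.7 dB SPL.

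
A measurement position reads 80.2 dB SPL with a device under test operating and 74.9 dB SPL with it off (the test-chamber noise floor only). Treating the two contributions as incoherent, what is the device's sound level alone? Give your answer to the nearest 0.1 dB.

Subtract intensities: L_src = 10·log₁₀(10^(L_total/10) − 10^(L_bg/10)).
L_src = 10·log₁₀(10^(80.2/10) − 10^(74.9/10)) = 10·log₁₀(73810000) = 78.7 dB SPL.

78.7 dB SPL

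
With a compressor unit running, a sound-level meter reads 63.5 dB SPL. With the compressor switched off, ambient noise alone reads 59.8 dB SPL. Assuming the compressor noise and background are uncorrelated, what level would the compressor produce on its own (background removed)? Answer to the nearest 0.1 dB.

Subtract intensities: L_src = 10·log₁₀(10^(L_total/10) − 10^(L_bg/10)).
L_src = 10·log₁₀(10^(63.5/10) − 10^(59.8/10)) = 10·log₁₀(1284000) = 61.1 dB SPL.

61.1 dB SPL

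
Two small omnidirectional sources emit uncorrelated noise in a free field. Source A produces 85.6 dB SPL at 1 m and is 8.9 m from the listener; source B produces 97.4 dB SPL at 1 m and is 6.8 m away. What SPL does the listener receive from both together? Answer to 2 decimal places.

80.91 dB SPL

At the listener: L_A = 85.6 − 20·log₁₀(8.9) = 66.612 dB; L_B = 97.4 − 20·log₁₀(6.8) = 80.750 dB.
Combined: 10·log₁₀(10^(66.612/10)+10^(80.750/10)) = 80.91 dB SPL.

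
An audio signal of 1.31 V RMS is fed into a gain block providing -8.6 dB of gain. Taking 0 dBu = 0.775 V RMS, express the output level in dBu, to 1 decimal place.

-4.0 dBu

Input level: 20·log₁₀(1.31/0.775) = 4.56 dBu.
Output: 4.56 − 8.6 = -4.0 dBu.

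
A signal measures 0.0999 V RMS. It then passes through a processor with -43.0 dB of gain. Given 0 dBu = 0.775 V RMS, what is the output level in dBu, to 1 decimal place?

-60.8 dBu

Input level: 20·log₁₀(0.0999/0.775) = -17.79 dBu.
Output: -17.79 − 43.0 = -60.8 dBu.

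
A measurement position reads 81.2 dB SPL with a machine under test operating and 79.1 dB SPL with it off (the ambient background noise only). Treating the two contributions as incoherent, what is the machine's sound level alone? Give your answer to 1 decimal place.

77.0 dB SPL

Subtract intensities: L_src = 10·log₁₀(10^(L_total/10) − 10^(L_bg/10)).
L_src = 10·log₁₀(10^(81.2/10) − 10^(79.1/10)) = 10·log₁₀(50540000) = 77.0 dB SPL.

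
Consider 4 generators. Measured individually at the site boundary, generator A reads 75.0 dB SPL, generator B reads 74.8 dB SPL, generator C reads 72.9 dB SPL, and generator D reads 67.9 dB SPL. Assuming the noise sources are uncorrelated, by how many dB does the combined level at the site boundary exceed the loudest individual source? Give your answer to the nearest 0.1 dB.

4.4 dB

Add the sources as powers (linear), then convert back to dB:
L_total = 10·log₁₀(10^(75.0/10) + 10^(74.8/10) + 10^(72.9/10) + 10^(67.9/10)) = 79.42 dB SPL.
Excess over the loudest (75.0 dB): 79.42 − 75.0 = 4.4 dB.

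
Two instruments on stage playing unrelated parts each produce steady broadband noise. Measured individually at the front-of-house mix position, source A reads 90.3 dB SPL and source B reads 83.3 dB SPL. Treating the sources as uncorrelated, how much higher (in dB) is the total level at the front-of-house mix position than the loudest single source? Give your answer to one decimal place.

Incoherent sources sum as intensities:
L_total = 10·log₁₀(10^(90.3/10) + 10^(83.3/10)) = 91.09 dB SPL.
Excess over the loudest (90.3 dB): 91.09 − 90.3 = 0.8 dB.

0.8 dB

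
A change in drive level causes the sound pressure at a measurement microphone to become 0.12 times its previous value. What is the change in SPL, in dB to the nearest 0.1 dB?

SPL change from a pressure ratio uses the 20·log₁₀ form:
20·log₁₀(0.12) = -18.4 dB.

-18.4 dB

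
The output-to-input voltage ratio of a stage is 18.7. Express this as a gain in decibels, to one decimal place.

Voltage is an amplitude quantity, so gain = 20·log₁₀(V_out/V_in).
20·log₁₀(18.7) = 25.4 dB.

25.4 dB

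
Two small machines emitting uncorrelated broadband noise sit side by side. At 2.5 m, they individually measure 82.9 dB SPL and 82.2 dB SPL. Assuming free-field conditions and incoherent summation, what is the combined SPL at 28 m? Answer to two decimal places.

Combined at 2.5 m: 10·log₁₀(10^(82.9/10)+10^(82.2/10)) = 85.574 dB SPL.
Then apply −20·log₁₀(28/2.5) = -20.984 dB → 64.59 dB SPL.

64.59 dB SPL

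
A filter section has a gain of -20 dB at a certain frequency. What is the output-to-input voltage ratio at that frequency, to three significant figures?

Voltage ratio = 10^(dB/20).
10^(-20/20) = 10^(-1.000) = 0.100.

0.100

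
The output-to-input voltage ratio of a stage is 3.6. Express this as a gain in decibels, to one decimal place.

For a voltage ratio, dB = 20·log₁₀(V₂/V₁).
20·log₁₀(3.6) = 11.1 dB.

11.1 dB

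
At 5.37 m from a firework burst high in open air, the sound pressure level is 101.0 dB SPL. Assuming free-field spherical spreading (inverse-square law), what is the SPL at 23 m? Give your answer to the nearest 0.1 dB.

Free-field point source: level drops by 20·log₁₀ of the distance ratio.
ΔL = −20·log₁₀(23/5.37) = -12.64 dB, so L₂ = 101.0 + (-12.64) = 88.4 dB SPL.

88.4 dB SPL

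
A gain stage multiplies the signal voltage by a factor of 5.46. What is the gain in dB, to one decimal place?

14.7 dB

Voltage is an amplitude quantity, so gain = 20·log₁₀(V_out/V_in).
20·log₁₀(5.46) = 14.7 dB.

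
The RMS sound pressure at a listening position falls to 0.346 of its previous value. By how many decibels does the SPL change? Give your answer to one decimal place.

-9.2 dB

SPL change from a pressure ratio uses the 20·log₁₀ form:
20·log₁₀(0.346) = -9.2 dB.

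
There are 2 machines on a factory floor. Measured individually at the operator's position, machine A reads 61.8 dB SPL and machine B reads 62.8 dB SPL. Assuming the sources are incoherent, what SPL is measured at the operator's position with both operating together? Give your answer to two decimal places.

65.34 dB SPL

Add the sources as powers (linear), then convert back to dB:
L_total = 10·log₁₀(10^(61.8/10) + 10^(62.8/10)) = 10·log₁₀(3419000) = 65.34 dB SPL.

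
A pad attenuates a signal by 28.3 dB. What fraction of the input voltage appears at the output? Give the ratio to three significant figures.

0.0385

Voltage ratio = 10^(dB/20).
10^(-28.3/20) = 10^(-1.415) = 0.0385.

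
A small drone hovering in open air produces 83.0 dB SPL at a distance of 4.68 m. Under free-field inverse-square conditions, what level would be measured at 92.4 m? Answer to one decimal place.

57.1 dB SPL

For a point source in a free field, ΔL = −20·log₁₀(d₂/d₁).
ΔL = −20·log₁₀(92.4/4.68) = -25.91 dB, so L₂ = 83.0 + (-25.91) = 57.1 dB SPL.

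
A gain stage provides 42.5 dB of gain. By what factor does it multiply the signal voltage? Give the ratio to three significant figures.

133

Voltage ratio = 10^(dB/20).
10^(42.5/20) = 10^(2.125) = 133.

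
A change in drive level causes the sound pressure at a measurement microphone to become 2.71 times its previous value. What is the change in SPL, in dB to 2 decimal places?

Sound pressure is an amplitude quantity: ΔL = 20·log₁₀(p₂/p₁).
20·log₁₀(2.71) = 8.66 dB.

8.66 dB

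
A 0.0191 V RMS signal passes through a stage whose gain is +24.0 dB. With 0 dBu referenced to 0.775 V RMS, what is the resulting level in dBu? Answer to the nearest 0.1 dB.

Input level: 20·log₁₀(0.0191/0.775) = -32.17 dBu.
Output: -32.17 + 24.0 = -8.2 dBu.

-8.2 dBu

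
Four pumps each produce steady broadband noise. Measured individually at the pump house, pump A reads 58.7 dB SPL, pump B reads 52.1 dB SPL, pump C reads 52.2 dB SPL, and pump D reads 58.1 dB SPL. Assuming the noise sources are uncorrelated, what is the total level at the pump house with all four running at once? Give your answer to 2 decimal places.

Add the sources as powers (linear), then convert back to dB:
L_total = 10·log₁₀(10^(58.7/10) + 10^(52.1/10) + 10^(52.2/10) + 10^(58.1/10)) = 10·log₁₀(1715000) = 62.34 dB SPL.

62.34 dB SPL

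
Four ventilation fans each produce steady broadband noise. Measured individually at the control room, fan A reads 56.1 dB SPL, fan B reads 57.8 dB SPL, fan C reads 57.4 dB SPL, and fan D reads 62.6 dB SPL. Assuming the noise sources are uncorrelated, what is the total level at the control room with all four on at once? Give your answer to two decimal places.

Add the sources as powers (linear), then convert back to dB:
L_total = 10·log₁₀(10^(56.1/10) + 10^(57.8/10) + 10^(57.4/10) + 10^(62.6/10)) = 10·log₁₀(3379000) = 65.29 dB SPL.

65.29 dB SPL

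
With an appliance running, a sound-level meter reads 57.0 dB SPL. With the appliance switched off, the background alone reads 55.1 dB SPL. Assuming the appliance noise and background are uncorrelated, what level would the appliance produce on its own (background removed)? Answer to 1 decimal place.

52.5 dB SPL

Remove the background by subtracting linear intensities:
L_src = 10·log₁₀(10^(57.0/10) − 10^(55.1/10)) = 10·log₁₀(177600) = 52.5 dB SPL.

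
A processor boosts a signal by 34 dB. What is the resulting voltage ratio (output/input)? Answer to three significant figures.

50.1

Voltage ratio = 10^(dB/20).
10^(34/20) = 10^(1.700) = 50.1.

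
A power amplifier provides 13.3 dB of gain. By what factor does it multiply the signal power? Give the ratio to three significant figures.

Power ratio = 10^(dB/10).
10^(13.3/10) = 10^(1.330) = 21.4.

21.4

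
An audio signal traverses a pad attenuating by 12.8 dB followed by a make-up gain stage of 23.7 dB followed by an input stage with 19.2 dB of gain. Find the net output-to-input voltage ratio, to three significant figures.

32.0

Net gain = (−12.8) + 23.7 + 19.2 = 30.1 dB.
Voltage ratio = 10^(30.1/20) = 32.0.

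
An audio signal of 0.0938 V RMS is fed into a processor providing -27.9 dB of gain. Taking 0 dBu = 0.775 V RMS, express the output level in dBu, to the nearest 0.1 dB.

Input level: 20·log₁₀(0.0938/0.775) = -18.34 dBu.
Output: -18.34 − 27.9 = -46.2 dBu.

-46.2 dBu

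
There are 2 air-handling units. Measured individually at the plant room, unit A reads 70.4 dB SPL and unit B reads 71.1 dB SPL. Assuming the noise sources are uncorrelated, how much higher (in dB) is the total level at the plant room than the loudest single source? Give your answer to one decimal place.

Add the sources as powers (linear), then convert back to dB:
L_total = 10·log₁₀(10^(70.4/10) + 10^(71.1/10)) = 73.77 dB SPL.
Excess over the loudest (71.1 dB): 73.77 − 71.1 = 2.7 dB.

2.7 dB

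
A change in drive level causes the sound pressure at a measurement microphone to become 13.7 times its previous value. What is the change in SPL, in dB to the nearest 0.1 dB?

22.7 dB

Sound pressure is an amplitude quantity: ΔL = 20·log₁₀(p₂/p₁).
20·log₁₀(13.7) = 22.7 dB.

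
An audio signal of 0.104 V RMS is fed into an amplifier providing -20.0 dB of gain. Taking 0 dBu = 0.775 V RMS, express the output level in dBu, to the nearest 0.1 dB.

-37.4 dBu

Input level: 20·log₁₀(0.104/0.775) = -17.45 dBu.
Output: -17.45 − 20.0 = -37.4 dBu.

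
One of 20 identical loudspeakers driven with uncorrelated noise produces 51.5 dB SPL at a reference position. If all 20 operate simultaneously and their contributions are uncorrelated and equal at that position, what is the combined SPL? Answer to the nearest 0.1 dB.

64.5 dB SPL

20 equal incoherent sources raise the level by 10·log₁₀(20) = 13.01 dB.
L_total = 51.5 + 13.01 = 64.5 dB SPL.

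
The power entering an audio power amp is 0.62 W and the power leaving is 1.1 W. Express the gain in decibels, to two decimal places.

Power is a power quantity, so gain = 10·log₁₀(P_out/P_in).
10·log₁₀(1.1/0.62) = 10·log₁₀(1.774) = 2.49 dB.

2.49 dB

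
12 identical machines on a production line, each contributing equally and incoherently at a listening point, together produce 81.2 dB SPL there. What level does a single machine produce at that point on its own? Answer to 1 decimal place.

12 equal incoherent sources add 10·log₁₀(12) = 10.79 dB over one source.
L_one = 81.2 − 10.79 = 70.4 dB SPL.

70.4 dB SPL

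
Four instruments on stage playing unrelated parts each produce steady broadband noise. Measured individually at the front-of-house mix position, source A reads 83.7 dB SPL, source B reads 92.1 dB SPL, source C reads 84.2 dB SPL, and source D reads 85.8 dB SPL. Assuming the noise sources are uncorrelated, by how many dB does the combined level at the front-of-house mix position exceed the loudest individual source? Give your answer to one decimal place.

1.9 dB

Uncorrelated sources add in intensity (power), not in dB.
L_total = 10·log₁₀(10^(83.7/10) + 10^(92.1/10) + 10^(84.2/10) + 10^(85.8/10)) = 93.98 dB SPL.
Excess over the loudest (92.1 dB): 93.98 − 92.1 = 1.9 dB.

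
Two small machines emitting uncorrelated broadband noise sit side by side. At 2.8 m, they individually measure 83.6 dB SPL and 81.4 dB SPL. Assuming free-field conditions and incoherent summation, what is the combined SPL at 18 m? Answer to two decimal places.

69.49 dB SPL

Combined at 2.8 m: 10·log₁₀(10^(83.6/10)+10^(81.4/10)) = 85.648 dB SPL.
Then apply −20·log₁₀(18/2.8) = -16.162 dB → 69.49 dB SPL.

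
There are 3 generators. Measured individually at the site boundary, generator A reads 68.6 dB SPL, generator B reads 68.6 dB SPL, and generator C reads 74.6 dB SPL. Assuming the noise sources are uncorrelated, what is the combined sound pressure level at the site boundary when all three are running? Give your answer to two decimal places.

76.37 dB SPL

Add the sources as powers (linear), then convert back to dB:
L_total = 10·log₁₀(10^(68.6/10) + 10^(68.6/10) + 10^(74.6/10)) = 10·log₁₀(43330000) = 76.37 dB SPL.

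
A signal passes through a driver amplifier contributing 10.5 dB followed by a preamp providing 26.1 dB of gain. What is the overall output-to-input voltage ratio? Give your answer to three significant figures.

67.6

Net gain = 10.5 + 26.1 = 36.6 dB.
Voltage ratio = 10^(36.6/20) = 67.6.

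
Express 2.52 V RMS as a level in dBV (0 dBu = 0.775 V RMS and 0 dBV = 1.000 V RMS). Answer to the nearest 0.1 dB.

+8.0 dBV

dBV = 20·log₁₀(V / 1.000 V).
20·log₁₀(2.52/1.000) = +8.0 dBV.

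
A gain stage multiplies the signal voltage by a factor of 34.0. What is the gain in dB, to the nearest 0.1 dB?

30.6 dB

For a voltage ratio, dB = 20·log₁₀(V₂/V₁).
20·log₁₀(34.0) = 30.6 dB.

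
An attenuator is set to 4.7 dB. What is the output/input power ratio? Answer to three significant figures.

Power ratio = 10^(dB/10).
10^(-4.7/10) = 10^(-0.4700) = 0.339.

0.339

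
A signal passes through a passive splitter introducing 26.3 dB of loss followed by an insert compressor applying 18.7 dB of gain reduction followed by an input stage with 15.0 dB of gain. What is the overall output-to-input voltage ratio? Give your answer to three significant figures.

0.0316

Net gain = (−26.3) + (−18.7) + 15.0 = -30.0 dB.
Voltage ratio = 10^(-30.0/20) = 0.0316.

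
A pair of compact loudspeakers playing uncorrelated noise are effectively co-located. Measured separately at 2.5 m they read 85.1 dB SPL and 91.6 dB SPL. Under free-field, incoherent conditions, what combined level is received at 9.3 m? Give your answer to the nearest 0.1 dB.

81.1 dB SPL

Combined at 2.5 m: 10·log₁₀(10^(85.1/10)+10^(91.6/10)) = 92.48 dB SPL.
Then apply −20·log₁₀(9.3/2.5) = -11.41 dB → 81.1 dB SPL.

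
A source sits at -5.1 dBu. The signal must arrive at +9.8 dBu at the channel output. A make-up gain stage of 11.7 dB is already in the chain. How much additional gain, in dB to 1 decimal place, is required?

The required make-up gain is the shortfall in the dB sum.
G = +9.8 − (-5.1) − 11.7 = 3.2 dB.

3.2 dB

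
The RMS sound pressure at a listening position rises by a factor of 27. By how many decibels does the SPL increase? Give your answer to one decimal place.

28.6 dB

Sound pressure is an amplitude quantity: ΔL = 20·log₁₀(p₂/p₁).
20·log₁₀(27) = 28.6 dB.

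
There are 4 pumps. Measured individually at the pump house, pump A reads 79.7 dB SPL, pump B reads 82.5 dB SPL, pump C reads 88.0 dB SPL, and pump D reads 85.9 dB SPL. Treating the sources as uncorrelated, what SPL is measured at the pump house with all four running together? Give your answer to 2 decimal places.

Add the sources as powers (linear), then convert back to dB:
L_total = 10·log₁₀(10^(79.7/10) + 10^(82.5/10) + 10^(88.0/10) + 10^(85.9/10)) = 10·log₁₀(1291000000) = 91.11 dB SPL.

91.11 dB SPL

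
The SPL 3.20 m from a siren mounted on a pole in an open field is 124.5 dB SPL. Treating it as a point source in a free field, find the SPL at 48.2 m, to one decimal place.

Inverse-square spreading gives ΔL = −20·log₁₀(d₂/d₁).
ΔL = −20·log₁₀(48.2/3.20) = -23.56 dB, so L₂ = 124.5 + (-23.56) = 100.9 dB SPL.

100.9 dB SPL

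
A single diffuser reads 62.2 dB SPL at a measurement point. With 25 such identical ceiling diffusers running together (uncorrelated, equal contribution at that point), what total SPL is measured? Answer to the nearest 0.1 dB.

25 equal incoherent sources raise the level by 10·log₁₀(25) = 13.98 dB.
L_total = 62.2 + 13.98 = 76.2 dB SPL.

76.2 dB SPL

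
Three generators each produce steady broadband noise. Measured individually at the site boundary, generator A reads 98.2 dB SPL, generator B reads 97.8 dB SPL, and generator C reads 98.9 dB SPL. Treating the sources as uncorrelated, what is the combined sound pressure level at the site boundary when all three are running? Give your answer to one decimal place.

Add the sources as powers (linear), then convert back to dB:
L_total = 10·log₁₀(10^(98.2/10) + 10^(97.8/10) + 10^(98.9/10)) = 10·log₁₀(20395000000) = 103.1 dB SPL.

103.1 dB SPL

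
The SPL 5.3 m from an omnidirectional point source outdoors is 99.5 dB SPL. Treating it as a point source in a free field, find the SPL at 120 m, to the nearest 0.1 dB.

72.4 dB SPL

Inverse-square spreading gives ΔL = −20·log₁₀(d₂/d₁).
ΔL = −20·log₁₀(120/5.3) = -27.10 dB, so L₂ = 99.5 + (-27.10) = 72.4 dB SPL.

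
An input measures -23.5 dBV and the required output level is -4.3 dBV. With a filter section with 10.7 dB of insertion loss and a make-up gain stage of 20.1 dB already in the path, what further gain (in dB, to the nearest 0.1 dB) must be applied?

The required make-up gain is the shortfall in the dB sum.
G = -4.3 − (-23.5) + 10.7 − 20.1 = 9.8 dB.

9.8 dB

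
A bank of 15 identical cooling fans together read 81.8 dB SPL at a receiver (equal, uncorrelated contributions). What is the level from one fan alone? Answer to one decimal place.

15 equal incoherent sources add 10·log₁₀(15) = 11.76 dB over one source.
L_one = 81.8 − 11.76 = 70.0 dB SPL.

70.0 dB SPL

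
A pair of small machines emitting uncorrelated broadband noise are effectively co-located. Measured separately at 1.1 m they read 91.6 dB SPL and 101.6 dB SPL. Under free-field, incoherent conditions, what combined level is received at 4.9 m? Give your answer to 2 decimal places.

Combined at 1.1 m: 10·log₁₀(10^(91.6/10)+10^(101.6/10)) = 102.014 dB SPL.
Then apply −20·log₁₀(4.9/1.1) = -12.976 dB → 89.04 dB SPL.

89.04 dB SPL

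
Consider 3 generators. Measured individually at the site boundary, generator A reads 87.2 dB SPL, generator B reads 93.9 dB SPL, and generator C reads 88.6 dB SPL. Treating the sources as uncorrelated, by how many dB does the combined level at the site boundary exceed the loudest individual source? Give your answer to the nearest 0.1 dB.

1.8 dB

Uncorrelated sources add in intensity (power), not in dB.
L_total = 10·log₁₀(10^(87.2/10) + 10^(93.9/10) + 10^(88.6/10)) = 95.69 dB SPL.
Excess over the loudest (93.9 dB): 95.69 − 93.9 = 1.8 dB.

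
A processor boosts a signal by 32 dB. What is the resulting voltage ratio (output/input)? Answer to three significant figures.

39.8

Voltage ratio = 10^(dB/20).
10^(32/20) = 10^(1.600) = 39.8.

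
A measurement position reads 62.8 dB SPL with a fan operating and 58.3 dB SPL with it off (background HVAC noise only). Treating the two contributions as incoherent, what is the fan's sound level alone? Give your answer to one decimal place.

Background correction is a power subtraction:
L_src = 10·log₁₀(10^(62.8/10) − 10^(58.3/10)) = 10·log₁₀(1229000) = 60.9 dB SPL.

60.9 dB SPL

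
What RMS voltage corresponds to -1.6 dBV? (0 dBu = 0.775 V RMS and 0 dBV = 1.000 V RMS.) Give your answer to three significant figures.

V = 1.000 V × 10^(-1.6/20).
= 1.000 × 0.8318 = 0.832 V.

0.832 V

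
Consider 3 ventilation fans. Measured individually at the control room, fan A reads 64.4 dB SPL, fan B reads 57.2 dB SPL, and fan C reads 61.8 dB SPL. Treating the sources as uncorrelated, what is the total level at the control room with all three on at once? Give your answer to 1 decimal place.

66.8 dB SPL

Incoherent sources sum as intensities:
L_total = 10·log₁₀(10^(64.4/10) + 10^(57.2/10) + 10^(61.8/10)) = 10·log₁₀(4793000) = 66.8 dB SPL.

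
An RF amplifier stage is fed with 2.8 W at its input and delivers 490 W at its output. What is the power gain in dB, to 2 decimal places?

22.43 dB

Power is a power quantity, so gain = 10·log₁₀(P_out/P_in).
10·log₁₀(490/2.8) = 10·log₁₀(175.0) = 22.43 dB.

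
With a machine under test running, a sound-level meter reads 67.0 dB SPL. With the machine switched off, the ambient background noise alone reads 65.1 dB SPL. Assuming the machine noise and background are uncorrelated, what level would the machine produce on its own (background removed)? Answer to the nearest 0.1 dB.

62.5 dB SPL

Subtract intensities: L_src = 10·log₁₀(10^(L_total/10) − 10^(L_bg/10)).
L_src = 10·log₁₀(10^(67.0/10) − 10^(65.1/10)) = 10·log₁₀(1776000) = 62.5 dB SPL.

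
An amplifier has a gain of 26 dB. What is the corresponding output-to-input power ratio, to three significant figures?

398

Power ratio = 10^(dB/10).
10^(26/10) = 10^(2.600) = 398.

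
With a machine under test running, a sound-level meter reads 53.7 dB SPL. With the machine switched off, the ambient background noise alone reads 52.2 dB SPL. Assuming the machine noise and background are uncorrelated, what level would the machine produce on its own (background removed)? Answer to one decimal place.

Subtract intensities: L_src = 10·log₁₀(10^(L_total/10) − 10^(L_bg/10)).
L_src = 10·log₁₀(10^(53.7/10) − 10^(52.2/10)) = 10·log₁₀(68460) = 48.4 dB SPL.

48.4 dB SPL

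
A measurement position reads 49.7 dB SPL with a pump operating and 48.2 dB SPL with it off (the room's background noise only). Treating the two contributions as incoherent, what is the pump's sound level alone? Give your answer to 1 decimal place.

Remove the background by subtracting linear intensities:
L_src = 10·log₁₀(10^(49.7/10) − 10^(48.2/10)) = 10·log₁₀(27260) = 44.4 dB SPL.

44.4 dB SPL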